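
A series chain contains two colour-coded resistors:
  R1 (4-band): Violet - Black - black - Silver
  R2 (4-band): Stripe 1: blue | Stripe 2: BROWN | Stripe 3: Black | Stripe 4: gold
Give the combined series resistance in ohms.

131 Ω

R1: violet, black → 70; black ×1 → 70 Ω.
R2: blue, brown → 61; black ×1 → 61 Ω.
Series: 70 + 61 = 131 Ω.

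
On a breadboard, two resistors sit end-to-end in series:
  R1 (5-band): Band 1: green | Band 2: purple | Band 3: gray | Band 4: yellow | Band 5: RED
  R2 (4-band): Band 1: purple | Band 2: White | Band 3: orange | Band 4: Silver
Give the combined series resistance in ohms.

R1: green, violet, grey → 578; yellow ×10^4 → 5780000 Ω.
R2: violet, white → 79; orange ×10^3 → 79000 Ω.
Series: 5780000 + 79000 = 5859000 Ω.

5859000 Ω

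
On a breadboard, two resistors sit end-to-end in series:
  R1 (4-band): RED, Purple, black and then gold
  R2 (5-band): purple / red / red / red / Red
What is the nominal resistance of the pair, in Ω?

72227 Ω

R1: red, violet → 27; black ×1 → 27 Ω.
R2: violet, red, red → 722; red ×10^2 → 72200 Ω.
Series: 27 + 72200 = 72227 Ω.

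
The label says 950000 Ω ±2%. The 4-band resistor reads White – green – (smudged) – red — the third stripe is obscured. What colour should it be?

yellow

950000 Ω = 95 × 10^4.
The third band is the multiplier, 10^4, which is yellow.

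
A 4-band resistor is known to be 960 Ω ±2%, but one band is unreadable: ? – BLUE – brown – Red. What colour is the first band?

960 Ω = 96 × 10^1.
The first band gives digit 9 of the significand, and 9 is white.

white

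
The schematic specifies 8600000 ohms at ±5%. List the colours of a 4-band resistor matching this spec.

8600000 Ω = 86 × 10^5.
8 → grey
6 → blue
Multiplier 10^5 → green.
±5% tolerance → gold.

grey, blue, green, gold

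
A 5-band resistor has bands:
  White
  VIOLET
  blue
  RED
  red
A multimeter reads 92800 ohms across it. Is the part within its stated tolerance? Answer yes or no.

White → 9 (first significant figure)
Violet → 7 (second significant figure)
Blue → 6 (third significant figure)
Red → ×10^2 multiplier
Red → ±2% tolerance
976 × 100 = 97600 Ω
Allowed range: 95648 Ω to 99552 Ω.
92800 ohms lies outside that range.

no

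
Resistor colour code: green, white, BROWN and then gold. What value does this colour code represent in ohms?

590 Ω

Green → 5 (first significant figure)
White → 9 (second significant figure)
Brown → ×10 multiplier
59 × 10 = 590 Ω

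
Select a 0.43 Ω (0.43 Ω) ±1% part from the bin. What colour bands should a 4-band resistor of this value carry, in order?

0.43 Ω = 43 × 10^-2.
4 → yellow
3 → orange
Multiplier 10^-2 → silver.
±1% tolerance → brown.

yellow, orange, silver, brown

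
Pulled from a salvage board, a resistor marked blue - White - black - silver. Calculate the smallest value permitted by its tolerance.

62.1 Ω

Blue → 6 (first significant figure)
White → 9 (second significant figure)
Black → ×1 multiplier
Silver → ±10% tolerance
69 × 1 = 69 Ω
Smallest = 69 × (1 − 10/100) = 62.1 Ω.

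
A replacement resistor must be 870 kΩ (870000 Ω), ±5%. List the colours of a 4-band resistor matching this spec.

grey, violet, yellow, gold

870000 Ω = 87 × 10^4.
8 → grey
7 → violet
Multiplier 10^4 → yellow.
±5% tolerance → gold.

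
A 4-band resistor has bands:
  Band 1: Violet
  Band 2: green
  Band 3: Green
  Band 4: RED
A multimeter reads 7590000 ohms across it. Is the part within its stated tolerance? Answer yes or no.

yes

Violet → 7 (first significant figure)
Green → 5 (second significant figure)
Green → ×10^5 multiplier
Red → ±2% tolerance
75 × 100000 = 7500000 Ω
Allowed range: 7350000 Ω to 7650000 Ω.
7590000 ohms lies inside that range.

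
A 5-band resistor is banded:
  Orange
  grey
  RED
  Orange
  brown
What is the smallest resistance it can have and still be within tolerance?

Orange → 3 (first significant figure)
Grey → 8 (second significant figure)
Red → 2 (third significant figure)
Orange → ×10^3 multiplier
Brown → ±1% tolerance
382 × 1000 = 382000 Ω
Smallest = 382000 × (1 − 1/100) = 378180 Ω.

378180 Ω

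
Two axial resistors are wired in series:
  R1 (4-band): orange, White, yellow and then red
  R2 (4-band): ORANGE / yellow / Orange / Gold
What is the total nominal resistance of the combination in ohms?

R1: orange, white → 39; yellow ×10^4 → 390000 Ω.
R2: orange, yellow → 34; orange ×10^3 → 34000 Ω.
Series: 390000 + 34000 = 424000 Ω.

424000 Ω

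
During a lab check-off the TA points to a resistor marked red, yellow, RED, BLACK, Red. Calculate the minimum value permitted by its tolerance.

Red → 2 (first significant figure)
Yellow → 4 (second significant figure)
Red → 2 (third significant figure)
Black → ×1 multiplier
Red → ±2% tolerance
242 × 1 = 242 Ω
Minimum = 242 × (1 − 2/100) = 237.16 Ω.

237.16 Ω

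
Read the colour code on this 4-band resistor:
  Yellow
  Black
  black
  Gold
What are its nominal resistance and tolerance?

Yellow → 4 (first significant figure)
Black → 0 (second significant figure)
Black → ×1 multiplier
Gold → ±5% tolerance
40 × 1 = 40 Ω

40 Ω ±5%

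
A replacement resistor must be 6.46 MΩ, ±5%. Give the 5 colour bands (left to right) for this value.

blue, yellow, blue, yellow, gold

6460000 Ω = 646 × 10^4.
6 → blue
4 → yellow
6 → blue
Multiplier 10^4 → yellow.
±5% tolerance → gold.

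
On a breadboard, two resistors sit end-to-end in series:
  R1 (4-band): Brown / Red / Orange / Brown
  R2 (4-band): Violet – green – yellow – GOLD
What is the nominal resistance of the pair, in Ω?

762000 Ω

R1: brown, red → 12; orange ×10^3 → 12000 Ω.
R2: violet, green → 75; yellow ×10^4 → 750000 Ω.
Series: 12000 + 750000 = 762000 Ω.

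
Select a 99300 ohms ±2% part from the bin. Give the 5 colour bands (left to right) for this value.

99300 Ω = 993 × 10^2.
9 → white
9 → white
3 → orange
Multiplier 10^2 → red.
±2% tolerance → red.

white, white, orange, red, red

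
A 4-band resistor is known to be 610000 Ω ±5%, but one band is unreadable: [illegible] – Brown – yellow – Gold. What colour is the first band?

610000 Ω = 61 × 10^4.
The first band gives digit 6 of the significand, and 6 is blue.

blue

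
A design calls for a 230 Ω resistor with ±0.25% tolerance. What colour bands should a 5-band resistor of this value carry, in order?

red, orange, black, black, blue

230 Ω = 230 × 10^0.
2 → red
3 → orange
0 → black
Multiplier 10^0 → black.
±0.25% tolerance → blue.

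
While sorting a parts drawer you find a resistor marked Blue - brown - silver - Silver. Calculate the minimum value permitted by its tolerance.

0.549 Ω

Blue → 6 (first significant figure)
Brown → 1 (second significant figure)
Silver → ×0.01 multiplier
Silver → ±10% tolerance
61 × 0.01 = 0.61 Ω
Minimum = 0.61 × (1 − 10/100) = 0.549 Ω.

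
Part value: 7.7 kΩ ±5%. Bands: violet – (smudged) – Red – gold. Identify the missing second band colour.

7700 Ω = 77 × 10^2.
The second band gives digit 7 of the significand, and 7 is violet.

violet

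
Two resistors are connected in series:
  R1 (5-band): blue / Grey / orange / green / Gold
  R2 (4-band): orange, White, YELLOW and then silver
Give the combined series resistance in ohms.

R1: blue, grey, orange → 683; green ×10^5 → 68300000 Ω.
R2: orange, white → 39; yellow ×10^4 → 390000 Ω.
Series: 68300000 + 390000 = 68690000 Ω.

68690000 Ω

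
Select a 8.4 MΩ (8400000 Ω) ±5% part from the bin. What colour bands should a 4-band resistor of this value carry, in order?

grey, yellow, green, gold

8400000 Ω = 84 × 10^5.
8 → grey
4 → yellow
Multiplier 10^5 → green.
±5% tolerance → gold.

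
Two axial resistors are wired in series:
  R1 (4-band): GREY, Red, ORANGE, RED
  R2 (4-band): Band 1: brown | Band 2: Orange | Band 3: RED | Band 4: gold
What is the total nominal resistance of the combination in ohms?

R1: grey, red → 82; orange ×10^3 → 82000 Ω.
R2: brown, orange → 13; red ×10^2 → 1300 Ω.
Series: 82000 + 1300 = 83300 Ω.

83300 Ω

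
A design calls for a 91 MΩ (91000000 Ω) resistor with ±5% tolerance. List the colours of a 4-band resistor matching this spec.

white, brown, blue, gold

91000000 Ω = 91 × 10^6.
9 → white
1 → brown
Multiplier 10^6 → blue.
±5% tolerance → gold.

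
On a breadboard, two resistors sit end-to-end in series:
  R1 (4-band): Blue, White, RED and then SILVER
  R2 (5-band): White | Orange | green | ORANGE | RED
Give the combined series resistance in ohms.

941900 Ω

R1: blue, white → 69; red ×10^2 → 6900 Ω.
R2: white, orange, green → 935; orange ×10^3 → 935000 Ω.
Series: 6900 + 935000 = 941900 Ω.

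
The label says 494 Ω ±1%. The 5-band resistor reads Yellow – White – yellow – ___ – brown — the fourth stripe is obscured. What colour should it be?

black

494 Ω = 494 × 10^0.
The fourth band is the multiplier, 10^0, which is black.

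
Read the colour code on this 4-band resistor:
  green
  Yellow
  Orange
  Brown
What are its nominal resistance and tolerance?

Green → 5 (first significant figure)
Yellow → 4 (second significant figure)
Orange → ×10^3 multiplier
Brown → ±1% tolerance
54 × 1000 = 54000 Ω

54000 Ω ±1%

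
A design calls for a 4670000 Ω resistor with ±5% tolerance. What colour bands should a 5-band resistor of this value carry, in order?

4670000 Ω = 467 × 10^4.
4 → yellow
6 → blue
7 → violet
Multiplier 10^4 → yellow.
±5% tolerance → gold.

yellow, blue, violet, yellow, gold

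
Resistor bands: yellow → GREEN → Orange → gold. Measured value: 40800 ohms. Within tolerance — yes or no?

no

Yellow → 4 (first significant figure)
Green → 5 (second significant figure)
Orange → ×10^3 multiplier
Gold → ±5% tolerance
45 × 1000 = 45000 Ω
Allowed range: 42750 Ω to 47250 Ω.
40800 ohms lies outside that range.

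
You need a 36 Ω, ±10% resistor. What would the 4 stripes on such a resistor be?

36 Ω = 36 × 10^0.
3 → orange
6 → blue
Multiplier 10^0 → black.
±10% tolerance → silver.

orange, blue, black, silver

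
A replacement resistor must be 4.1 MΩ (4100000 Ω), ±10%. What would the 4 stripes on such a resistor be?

yellow, brown, green, silver

4100000 Ω = 41 × 10^5.
4 → yellow
1 → brown
Multiplier 10^5 → green.
±10% tolerance → silver.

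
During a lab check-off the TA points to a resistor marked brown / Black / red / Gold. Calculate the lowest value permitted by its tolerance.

Brown → 1 (first significant figure)
Black → 0 (second significant figure)
Red → ×10^2 multiplier
Gold → ±5% tolerance
10 × 100 = 1000 Ω
Lowest = 1000 × (1 − 5/100) = 950 Ω.

950 Ω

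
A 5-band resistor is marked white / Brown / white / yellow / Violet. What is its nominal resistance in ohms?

9190000 Ω

White → 9 (first significant figure)
Brown → 1 (second significant figure)
White → 9 (third significant figure)
Yellow → ×10^4 multiplier
919 × 10000 = 9190000 Ω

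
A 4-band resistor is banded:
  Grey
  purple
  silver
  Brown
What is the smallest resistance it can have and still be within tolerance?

0.8613 Ω

Grey → 8 (first significant figure)
Violet → 7 (second significant figure)
Silver → ×0.01 multiplier
Brown → ±1% tolerance
87 × 0.01 = 0.87 Ω
Smallest = 0.87 × (1 − 1/100) = 0.8613 Ω.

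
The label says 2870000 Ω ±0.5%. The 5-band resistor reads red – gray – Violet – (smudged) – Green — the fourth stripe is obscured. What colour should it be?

yellow

2870000 Ω = 287 × 10^4.
The fourth band is the multiplier, 10^4, which is yellow.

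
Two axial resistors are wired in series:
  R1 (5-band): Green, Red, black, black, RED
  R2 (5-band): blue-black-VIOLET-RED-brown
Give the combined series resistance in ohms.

61220 Ω

R1: green, red, black → 520; black ×1 → 520 Ω.
R2: blue, black, violet → 607; red ×10^2 → 60700 Ω.
Series: 520 + 60700 = 61220 Ω.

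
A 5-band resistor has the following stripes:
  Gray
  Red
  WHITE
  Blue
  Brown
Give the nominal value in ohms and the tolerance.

829000000 Ω ±1%

Grey → 8 (first significant figure)
Red → 2 (second significant figure)
White → 9 (third significant figure)
Blue → ×10^6 multiplier
Brown → ±1% tolerance
829 × 1000000 = 829000000 Ω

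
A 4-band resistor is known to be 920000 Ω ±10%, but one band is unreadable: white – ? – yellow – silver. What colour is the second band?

red

920000 Ω = 92 × 10^4.
The second band gives digit 2 of the significand, and 2 is red.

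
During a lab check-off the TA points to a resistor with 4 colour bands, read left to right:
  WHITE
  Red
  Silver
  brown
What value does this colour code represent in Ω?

White → 9 (first significant figure)
Red → 2 (second significant figure)
Silver → ×0.01 multiplier
92 × 0.01 = 0.92 Ω

0.92 Ω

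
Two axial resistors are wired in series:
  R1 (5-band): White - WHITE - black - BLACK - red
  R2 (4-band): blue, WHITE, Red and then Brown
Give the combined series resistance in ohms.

7890 Ω

R1: white, white, black → 990; black ×1 → 990 Ω.
R2: blue, white → 69; red ×10^2 → 6900 Ω.
Series: 990 + 6900 = 7890 Ω.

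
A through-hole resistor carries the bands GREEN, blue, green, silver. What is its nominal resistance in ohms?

Green → 5 (first significant figure)
Blue → 6 (second significant figure)
Green → ×10^5 multiplier
56 × 100000 = 5600000 Ω

5600000 Ω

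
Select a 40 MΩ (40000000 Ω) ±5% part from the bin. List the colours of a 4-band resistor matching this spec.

40000000 Ω = 40 × 10^6.
4 → yellow
0 → black
Multiplier 10^6 → blue.
±5% tolerance → gold.

yellow, black, blue, gold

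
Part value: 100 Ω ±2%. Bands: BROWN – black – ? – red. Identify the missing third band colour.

100 Ω = 10 × 10^1.
The third band is the multiplier, 10^1, which is brown.

brown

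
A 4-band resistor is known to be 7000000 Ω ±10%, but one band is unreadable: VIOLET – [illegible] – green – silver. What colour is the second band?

7000000 Ω = 70 × 10^5.
The second band gives digit 0 of the significand, and 0 is black.

black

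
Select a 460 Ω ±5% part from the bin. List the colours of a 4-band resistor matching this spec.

460 Ω = 46 × 10^1.
4 → yellow
6 → blue
Multiplier 10^1 → brown.
±5% tolerance → gold.

yellow, blue, brown, gold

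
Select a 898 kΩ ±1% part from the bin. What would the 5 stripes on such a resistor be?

grey, white, grey, orange, brown

898000 Ω = 898 × 10^3.
8 → grey
9 → white
8 → grey
Multiplier 10^3 → orange.
±1% tolerance → brown.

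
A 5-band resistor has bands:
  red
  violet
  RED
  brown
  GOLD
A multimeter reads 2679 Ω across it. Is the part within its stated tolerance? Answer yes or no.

yes

Red → 2 (first significant figure)
Violet → 7 (second significant figure)
Red → 2 (third significant figure)
Brown → ×10 multiplier
Gold → ±5% tolerance
272 × 10 = 2720 Ω
Allowed range: 2584 Ω to 2856 Ω.
2679 Ω lies inside that range.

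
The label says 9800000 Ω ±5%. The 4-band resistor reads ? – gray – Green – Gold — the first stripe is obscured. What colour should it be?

white

9800000 Ω = 98 × 10^5.
The first band gives digit 9 of the significand, and 9 is white.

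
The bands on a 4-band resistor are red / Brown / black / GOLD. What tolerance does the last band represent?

The last band, gold, is the tolerance band.
Gold corresponds to ±5%.

±5%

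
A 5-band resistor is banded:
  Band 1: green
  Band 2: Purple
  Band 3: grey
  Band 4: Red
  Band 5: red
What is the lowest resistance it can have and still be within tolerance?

Green → 5 (first significant figure)
Violet → 7 (second significant figure)
Grey → 8 (third significant figure)
Red → ×10^2 multiplier
Red → ±2% tolerance
578 × 100 = 57800 Ω
Lowest = 57800 × (1 − 2/100) = 56644 Ω.

56644 Ω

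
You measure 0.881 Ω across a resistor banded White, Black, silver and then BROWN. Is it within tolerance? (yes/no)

White → 9 (first significant figure)
Black → 0 (second significant figure)
Silver → ×0.01 multiplier
Brown → ±1% tolerance
90 × 0.01 = 0.9 Ω
Allowed range: 0.891 Ω to 0.909 Ω.
0.881 Ω lies outside that range.

no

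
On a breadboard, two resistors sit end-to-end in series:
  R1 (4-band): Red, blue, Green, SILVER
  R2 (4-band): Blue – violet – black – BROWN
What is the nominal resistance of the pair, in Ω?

R1: red, blue → 26; green ×10^5 → 2600000 Ω.
R2: blue, violet → 67; black ×1 → 67 Ω.
Series: 2600000 + 67 = 2600067 Ω.

2600067 Ω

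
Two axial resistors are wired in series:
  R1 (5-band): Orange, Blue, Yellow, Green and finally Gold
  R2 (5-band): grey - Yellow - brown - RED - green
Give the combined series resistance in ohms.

36484100 Ω

R1: orange, blue, yellow → 364; green ×10^5 → 36400000 Ω.
R2: grey, yellow, brown → 841; red ×10^2 → 84100 Ω.
Series: 36400000 + 84100 = 36484100 Ω.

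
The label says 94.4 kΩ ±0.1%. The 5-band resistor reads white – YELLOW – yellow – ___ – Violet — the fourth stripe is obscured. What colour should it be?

red

94400 Ω = 944 × 10^2.
The fourth band is the multiplier, 10^2, which is red.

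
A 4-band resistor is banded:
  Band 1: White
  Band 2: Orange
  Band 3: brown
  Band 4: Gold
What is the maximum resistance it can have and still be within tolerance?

976.5 Ω

White → 9 (first significant figure)
Orange → 3 (second significant figure)
Brown → ×10 multiplier
Gold → ±5% tolerance
93 × 10 = 930 Ω
Maximum = 930 × (1 + 5/100) = 976.5 Ω.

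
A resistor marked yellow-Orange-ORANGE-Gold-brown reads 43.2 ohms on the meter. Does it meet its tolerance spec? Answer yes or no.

yes

Yellow → 4 (first significant figure)
Orange → 3 (second significant figure)
Orange → 3 (third significant figure)
Gold → ×0.1 multiplier
Brown → ±1% tolerance
433 × 0.1 = 43.3 Ω
Allowed range: 42.867 Ω to 43.733 Ω.
43.2 ohms lies inside that range.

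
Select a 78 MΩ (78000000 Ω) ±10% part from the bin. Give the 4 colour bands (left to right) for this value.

violet, grey, blue, silver

78000000 Ω = 78 × 10^6.
7 → violet
8 → grey
Multiplier 10^6 → blue.
±10% tolerance → silver.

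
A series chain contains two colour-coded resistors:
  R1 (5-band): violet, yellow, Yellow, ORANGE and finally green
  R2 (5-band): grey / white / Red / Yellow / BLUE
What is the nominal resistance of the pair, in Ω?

9664000 Ω

R1: violet, yellow, yellow → 744; orange ×10^3 → 744000 Ω.
R2: grey, white, red → 892; yellow ×10^4 → 8920000 Ω.
Series: 744000 + 8920000 = 9664000 Ω.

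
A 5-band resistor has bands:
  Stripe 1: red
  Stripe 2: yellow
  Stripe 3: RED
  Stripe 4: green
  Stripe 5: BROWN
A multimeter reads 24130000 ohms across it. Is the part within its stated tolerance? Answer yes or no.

Red → 2 (first significant figure)
Yellow → 4 (second significant figure)
Red → 2 (third significant figure)
Green → ×10^5 multiplier
Brown → ±1% tolerance
242 × 100000 = 24200000 Ω
Allowed range: 23958000 Ω to 24442000 Ω.
24130000 ohms lies inside that range.

yes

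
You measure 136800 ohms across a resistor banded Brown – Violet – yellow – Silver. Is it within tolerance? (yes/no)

Brown → 1 (first significant figure)
Violet → 7 (second significant figure)
Yellow → ×10^4 multiplier
Silver → ±10% tolerance
17 × 10000 = 170000 Ω
Allowed range: 153000 Ω to 187000 Ω.
136800 ohms lies outside that range.

no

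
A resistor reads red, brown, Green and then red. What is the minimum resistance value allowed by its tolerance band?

Red → 2 (first significant figure)
Brown → 1 (second significant figure)
Green → ×10^5 multiplier
Red → ±2% tolerance
21 × 100000 = 2100000 Ω
Minimum = 2100000 × (1 − 2/100) = 2058000 Ω.

2058000 Ω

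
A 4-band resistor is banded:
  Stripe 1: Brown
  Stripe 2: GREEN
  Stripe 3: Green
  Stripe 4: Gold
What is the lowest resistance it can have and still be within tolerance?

1425000 Ω

Brown → 1 (first significant figure)
Green → 5 (second significant figure)
Green → ×10^5 multiplier
Gold → ±5% tolerance
15 × 100000 = 1500000 Ω
Lowest = 1500000 × (1 − 5/100) = 1425000 Ω.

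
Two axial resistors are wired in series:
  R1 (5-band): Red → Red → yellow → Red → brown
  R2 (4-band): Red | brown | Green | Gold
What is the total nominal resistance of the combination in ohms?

2122400 Ω

R1: red, red, yellow → 224; red ×10^2 → 22400 Ω.
R2: red, brown → 21; green ×10^5 → 2100000 Ω.
Series: 22400 + 2100000 = 2122400 Ω.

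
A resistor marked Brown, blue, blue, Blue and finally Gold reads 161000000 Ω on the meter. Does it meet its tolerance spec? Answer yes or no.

Brown → 1 (first significant figure)
Blue → 6 (second significant figure)
Blue → 6 (third significant figure)
Blue → ×10^6 multiplier
Gold → ±5% tolerance
166 × 1000000 = 166000000 Ω
Allowed range: 157700000 Ω to 174300000 Ω.
161000000 Ω lies inside that range.

yes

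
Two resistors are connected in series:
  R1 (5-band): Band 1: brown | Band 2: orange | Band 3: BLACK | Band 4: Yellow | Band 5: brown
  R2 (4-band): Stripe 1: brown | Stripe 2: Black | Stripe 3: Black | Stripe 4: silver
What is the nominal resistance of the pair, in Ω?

1300010 Ω

R1: brown, orange, black → 130; yellow ×10^4 → 1300000 Ω.
R2: brown, black → 10; black ×1 → 10 Ω.
Series: 1300000 + 10 = 1300010 Ω.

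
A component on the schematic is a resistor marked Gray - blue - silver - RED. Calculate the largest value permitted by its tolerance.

0.8772 Ω

Grey → 8 (first significant figure)
Blue → 6 (second significant figure)
Silver → ×0.01 multiplier
Red → ±2% tolerance
86 × 0.01 = 0.86 Ω
Largest = 0.86 × (1 + 2/100) = 0.8772 Ω.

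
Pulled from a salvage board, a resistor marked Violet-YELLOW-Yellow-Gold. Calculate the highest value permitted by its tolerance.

777000 Ω

Violet → 7 (first significant figure)
Yellow → 4 (second significant figure)
Yellow → ×10^4 multiplier
Gold → ±5% tolerance
74 × 10000 = 740000 Ω
Highest = 740000 × (1 + 5/100) = 777000 Ω.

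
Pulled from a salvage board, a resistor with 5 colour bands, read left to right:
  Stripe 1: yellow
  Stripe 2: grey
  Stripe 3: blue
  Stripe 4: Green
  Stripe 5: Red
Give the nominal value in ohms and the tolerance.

Yellow → 4 (first significant figure)
Grey → 8 (second significant figure)
Blue → 6 (third significant figure)
Green → ×10^5 multiplier
Red → ±2% tolerance
486 × 100000 = 48600000 Ω

48600000 Ω ±2%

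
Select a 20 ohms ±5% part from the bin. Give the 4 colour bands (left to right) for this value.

20 Ω = 20 × 10^0.
2 → red
0 → black
Multiplier 10^0 → black.
±5% tolerance → gold.

red, black, black, gold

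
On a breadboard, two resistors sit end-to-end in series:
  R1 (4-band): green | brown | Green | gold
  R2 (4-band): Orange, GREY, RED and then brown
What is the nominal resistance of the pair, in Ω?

R1: green, brown → 51; green ×10^5 → 5100000 Ω.
R2: orange, grey → 38; red ×10^2 → 3800 Ω.
Series: 5100000 + 3800 = 5103800 Ω.

5103800 Ω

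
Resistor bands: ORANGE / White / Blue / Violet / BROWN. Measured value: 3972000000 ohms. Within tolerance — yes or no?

Orange → 3 (first significant figure)
White → 9 (second significant figure)
Blue → 6 (third significant figure)
Violet → ×10^7 multiplier
Brown → ±1% tolerance
396 × 10000000 = 3960000000 Ω
Allowed range: 3920400000 Ω to 3999600000 Ω.
3972000000 ohms lies inside that range.

yes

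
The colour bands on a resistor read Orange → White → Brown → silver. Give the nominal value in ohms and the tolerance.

390 Ω ±10%

Orange → 3 (first significant figure)
White → 9 (second significant figure)
Brown → ×10 multiplier
Silver → ±10% tolerance
39 × 10 = 390 Ω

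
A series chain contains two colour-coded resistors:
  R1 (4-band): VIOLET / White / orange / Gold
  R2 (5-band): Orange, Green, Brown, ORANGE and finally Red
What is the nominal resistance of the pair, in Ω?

430000 Ω

R1: violet, white → 79; orange ×10^3 → 79000 Ω.
R2: orange, green, brown → 351; orange ×10^3 → 351000 Ω.
Series: 79000 + 351000 = 430000 Ω.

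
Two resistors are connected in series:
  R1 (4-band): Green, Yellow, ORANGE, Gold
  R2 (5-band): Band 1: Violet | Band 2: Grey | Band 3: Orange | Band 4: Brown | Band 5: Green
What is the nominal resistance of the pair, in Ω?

61830 Ω

R1: green, yellow → 54; orange ×10^3 → 54000 Ω.
R2: violet, grey, orange → 783; brown ×10 → 7830 Ω.
Series: 54000 + 7830 = 61830 Ω.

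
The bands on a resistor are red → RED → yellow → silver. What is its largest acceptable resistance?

242000 Ω

Red → 2 (first significant figure)
Red → 2 (second significant figure)
Yellow → ×10^4 multiplier
Silver → ±10% tolerance
22 × 10000 = 220000 Ω
Largest = 220000 × (1 + 10/100) = 242000 Ω.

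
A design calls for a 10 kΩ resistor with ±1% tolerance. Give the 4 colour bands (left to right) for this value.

brown, black, orange, brown

10000 Ω = 10 × 10^3.
1 → brown
0 → black
Multiplier 10^3 → orange.
±1% tolerance → brown.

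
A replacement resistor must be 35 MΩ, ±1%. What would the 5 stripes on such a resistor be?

orange, green, black, green, brown

35000000 Ω = 350 × 10^5.
3 → orange
5 → green
0 → black
Multiplier 10^5 → green.
±1% tolerance → brown.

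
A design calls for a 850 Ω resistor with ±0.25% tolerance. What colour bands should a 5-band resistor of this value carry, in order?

850 Ω = 850 × 10^0.
8 → grey
5 → green
0 → black
Multiplier 10^0 → black.
±0.25% tolerance → blue.

grey, green, black, black, blue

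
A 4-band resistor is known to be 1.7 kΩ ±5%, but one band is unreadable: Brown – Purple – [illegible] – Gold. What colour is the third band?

1700 Ω = 17 × 10^2.
The third band is the multiplier, 10^2, which is red.

red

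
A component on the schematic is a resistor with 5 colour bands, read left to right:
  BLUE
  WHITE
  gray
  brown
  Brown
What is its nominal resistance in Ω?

Blue → 6 (first significant figure)
White → 9 (second significant figure)
Grey → 8 (third significant figure)
Brown → ×10 multiplier
698 × 10 = 6980 Ω

6980 Ω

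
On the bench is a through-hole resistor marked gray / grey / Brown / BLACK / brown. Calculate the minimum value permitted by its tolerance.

872.19 Ω

Grey → 8 (first significant figure)
Grey → 8 (second significant figure)
Brown → 1 (third significant figure)
Black → ×1 multiplier
Brown → ±1% tolerance
881 × 1 = 881 Ω
Minimum = 881 × (1 − 1/100) = 872.19 Ω.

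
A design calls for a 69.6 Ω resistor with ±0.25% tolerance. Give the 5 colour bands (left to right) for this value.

blue, white, blue, gold, blue

69.6 Ω = 696 × 10^-1.
6 → blue
9 → white
6 → blue
Multiplier 10^-1 → gold.
±0.25% tolerance → blue.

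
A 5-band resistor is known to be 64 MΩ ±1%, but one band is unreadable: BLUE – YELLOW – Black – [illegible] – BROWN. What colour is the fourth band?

64000000 Ω = 640 × 10^5.
The fourth band is the multiplier, 10^5, which is green.

green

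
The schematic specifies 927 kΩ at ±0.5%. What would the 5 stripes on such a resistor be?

927000 Ω = 927 × 10^3.
9 → white
2 → red
7 → violet
Multiplier 10^3 → orange.
±0.5% tolerance → green.

white, red, violet, orange, green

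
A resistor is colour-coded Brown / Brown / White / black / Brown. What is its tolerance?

±1%

The last band, brown, is the tolerance band.
Brown corresponds to ±1%.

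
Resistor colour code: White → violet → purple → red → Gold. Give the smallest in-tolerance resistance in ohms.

White → 9 (first significant figure)
Violet → 7 (second significant figure)
Violet → 7 (third significant figure)
Red → ×10^2 multiplier
Gold → ±5% tolerance
977 × 100 = 97700 Ω
Smallest = 97700 × (1 − 5/100) = 92815 Ω.

92815 Ω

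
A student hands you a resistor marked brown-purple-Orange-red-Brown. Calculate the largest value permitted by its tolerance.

17473 Ω

Brown → 1 (first significant figure)
Violet → 7 (second significant figure)
Orange → 3 (third significant figure)
Red → ×10^2 multiplier
Brown → ±1% tolerance
173 × 100 = 17300 Ω
Largest = 17300 × (1 + 1/100) = 17473 Ω.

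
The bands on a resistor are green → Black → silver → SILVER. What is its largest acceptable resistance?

Green → 5 (first significant figure)
Black → 0 (second significant figure)
Silver → ×0.01 multiplier
Silver → ±10% tolerance
50 × 0.01 = 0.5 Ω
Largest = 0.5 × (1 + 10/100) = 0.55 Ω.

0.55 Ω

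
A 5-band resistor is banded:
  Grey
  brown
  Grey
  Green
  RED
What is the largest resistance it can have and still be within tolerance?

Grey → 8 (first significant figure)
Brown → 1 (second significant figure)
Grey → 8 (third significant figure)
Green → ×10^5 multiplier
Red → ±2% tolerance
818 × 100000 = 81800000 Ω
Largest = 81800000 × (1 + 2/100) = 83436000 Ω.

83436000 Ω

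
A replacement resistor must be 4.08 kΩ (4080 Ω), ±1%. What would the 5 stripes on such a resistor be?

yellow, black, grey, brown, brown

4080 Ω = 408 × 10^1.
4 → yellow
0 → black
8 → grey
Multiplier 10^1 → brown.
±1% tolerance → brown.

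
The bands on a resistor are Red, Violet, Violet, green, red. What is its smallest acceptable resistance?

Red → 2 (first significant figure)
Violet → 7 (second significant figure)
Violet → 7 (third significant figure)
Green → ×10^5 multiplier
Red → ±2% tolerance
277 × 100000 = 27700000 Ω
Smallest = 27700000 × (1 − 2/100) = 27146000 Ω.

27146000 Ω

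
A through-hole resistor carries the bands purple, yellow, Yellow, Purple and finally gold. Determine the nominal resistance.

7440000000 Ω

Violet → 7 (first significant figure)
Yellow → 4 (second significant figure)
Yellow → 4 (third significant figure)
Violet → ×10^7 multiplier
744 × 10000000 = 7440000000 Ω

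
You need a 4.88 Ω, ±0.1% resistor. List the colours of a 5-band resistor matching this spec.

yellow, grey, grey, silver, violet

4.88 Ω = 488 × 10^-2.
4 → yellow
8 → grey
8 → grey
Multiplier 10^-2 → silver.
±0.1% tolerance → violet.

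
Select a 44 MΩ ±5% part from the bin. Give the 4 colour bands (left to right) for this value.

yellow, yellow, blue, gold

44000000 Ω = 44 × 10^6.
4 → yellow
4 → yellow
Multiplier 10^6 → blue.
±5% tolerance → gold.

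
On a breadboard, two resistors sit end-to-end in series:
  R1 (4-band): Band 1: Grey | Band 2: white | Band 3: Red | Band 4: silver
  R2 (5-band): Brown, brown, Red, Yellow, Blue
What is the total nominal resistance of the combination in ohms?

1128900 Ω

R1: grey, white → 89; red ×10^2 → 8900 Ω.
R2: brown, brown, red → 112; yellow ×10^4 → 1120000 Ω.
Series: 8900 + 1120000 = 1128900 Ω.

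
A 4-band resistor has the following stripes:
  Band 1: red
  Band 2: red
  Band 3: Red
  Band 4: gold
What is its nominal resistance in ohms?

2200 Ω

Red → 2 (first significant figure)
Red → 2 (second significant figure)
Red → ×10^2 multiplier
22 × 100 = 2200 Ω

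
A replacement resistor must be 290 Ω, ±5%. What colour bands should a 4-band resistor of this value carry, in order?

290 Ω = 29 × 10^1.
2 → red
9 → white
Multiplier 10^1 → brown.
±5% tolerance → gold.

red, white, brown, gold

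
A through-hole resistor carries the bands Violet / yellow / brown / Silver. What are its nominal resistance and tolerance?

Violet → 7 (first significant figure)
Yellow → 4 (second significant figure)
Brown → ×10 multiplier
Silver → ±10% tolerance
74 × 10 = 740 Ω

740 Ω ±10%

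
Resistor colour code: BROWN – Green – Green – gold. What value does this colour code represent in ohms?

1500000 Ω

Brown → 1 (first significant figure)
Green → 5 (second significant figure)
Green → ×10^5 multiplier
15 × 100000 = 1500000 Ω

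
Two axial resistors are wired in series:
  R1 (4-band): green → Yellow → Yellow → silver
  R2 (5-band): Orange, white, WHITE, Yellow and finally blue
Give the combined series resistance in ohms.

4530000 Ω

R1: green, yellow → 54; yellow ×10^4 → 540000 Ω.
R2: orange, white, white → 399; yellow ×10^4 → 3990000 Ω.
Series: 540000 + 3990000 = 4530000 Ω.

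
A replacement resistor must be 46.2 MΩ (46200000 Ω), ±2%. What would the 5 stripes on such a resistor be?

yellow, blue, red, green, red

46200000 Ω = 462 × 10^5.
4 → yellow
6 → blue
2 → red
Multiplier 10^5 → green.
±2% tolerance → red.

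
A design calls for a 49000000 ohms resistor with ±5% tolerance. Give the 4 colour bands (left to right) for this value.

49000000 Ω = 49 × 10^6.
4 → yellow
9 → white
Multiplier 10^6 → blue.
±5% tolerance → gold.

yellow, white, blue, gold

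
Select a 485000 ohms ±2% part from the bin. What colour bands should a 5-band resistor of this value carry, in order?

485000 Ω = 485 × 10^3.
4 → yellow
8 → grey
5 → green
Multiplier 10^3 → orange.
±2% tolerance → red.

yellow, grey, green, orange, red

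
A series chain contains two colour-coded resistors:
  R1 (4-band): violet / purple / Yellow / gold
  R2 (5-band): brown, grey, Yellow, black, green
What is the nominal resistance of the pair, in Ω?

770184 Ω

R1: violet, violet → 77; yellow ×10^4 → 770000 Ω.
R2: brown, grey, yellow → 184; black ×1 → 184 Ω.
Series: 770000 + 184 = 770184 Ω.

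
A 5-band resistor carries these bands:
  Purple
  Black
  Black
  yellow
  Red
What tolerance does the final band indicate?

The last band, red, is the tolerance band.
Red corresponds to ±2%.

±2%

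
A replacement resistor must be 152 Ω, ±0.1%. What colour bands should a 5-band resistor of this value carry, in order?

brown, green, red, black, violet

152 Ω = 152 × 10^0.
1 → brown
5 → green
2 → red
Multiplier 10^0 → black.
±0.1% tolerance → violet.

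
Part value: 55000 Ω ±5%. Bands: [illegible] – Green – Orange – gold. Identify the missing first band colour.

green

55000 Ω = 55 × 10^3.
The first band gives digit 5 of the significand, and 5 is green.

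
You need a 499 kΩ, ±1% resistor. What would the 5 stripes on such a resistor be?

499000 Ω = 499 × 10^3.
4 → yellow
9 → white
9 → white
Multiplier 10^3 → orange.
±1% tolerance → brown.

yellow, white, white, orange, brown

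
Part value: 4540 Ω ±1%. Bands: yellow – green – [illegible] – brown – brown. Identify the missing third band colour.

yellow

4540 Ω = 454 × 10^1.
The third band gives digit 4 of the significand, and 4 is yellow.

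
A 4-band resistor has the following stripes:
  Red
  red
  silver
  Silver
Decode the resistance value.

0.22 Ω

Red → 2 (first significant figure)
Red → 2 (second significant figure)
Silver → ×0.01 multiplier
22 × 0.01 = 0.22 Ω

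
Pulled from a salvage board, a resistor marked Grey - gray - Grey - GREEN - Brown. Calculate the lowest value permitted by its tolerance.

87912000 Ω

Grey → 8 (first significant figure)
Grey → 8 (second significant figure)
Grey → 8 (third significant figure)
Green → ×10^5 multiplier
Brown → ±1% tolerance
888 × 100000 = 88800000 Ω
Lowest = 88800000 × (1 − 1/100) = 87912000 Ω.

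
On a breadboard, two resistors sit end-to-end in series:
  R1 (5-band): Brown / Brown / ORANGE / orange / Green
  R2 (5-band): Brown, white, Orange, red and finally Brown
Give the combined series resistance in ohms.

R1: brown, brown, orange → 113; orange ×10^3 → 113000 Ω.
R2: brown, white, orange → 193; red ×10^2 → 19300 Ω.
Series: 113000 + 19300 = 132300 Ω.

132300 Ω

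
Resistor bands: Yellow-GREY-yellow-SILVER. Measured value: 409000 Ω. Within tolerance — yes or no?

no

Yellow → 4 (first significant figure)
Grey → 8 (second significant figure)
Yellow → ×10^4 multiplier
Silver → ±10% tolerance
48 × 10000 = 480000 Ω
Allowed range: 432000 Ω to 528000 Ω.
409000 Ω lies outside that range.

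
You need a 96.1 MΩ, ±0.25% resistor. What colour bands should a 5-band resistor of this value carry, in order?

96100000 Ω = 961 × 10^5.
9 → white
6 → blue
1 → brown
Multiplier 10^5 → green.
±0.25% tolerance → blue.

white, blue, brown, green, blue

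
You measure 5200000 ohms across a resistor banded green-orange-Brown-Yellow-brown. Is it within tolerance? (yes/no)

no

Green → 5 (first significant figure)
Orange → 3 (second significant figure)
Brown → 1 (third significant figure)
Yellow → ×10^4 multiplier
Brown → ±1% tolerance
531 × 10000 = 5310000 Ω
Allowed range: 5256900 Ω to 5363100 Ω.
5200000 ohms lies outside that range.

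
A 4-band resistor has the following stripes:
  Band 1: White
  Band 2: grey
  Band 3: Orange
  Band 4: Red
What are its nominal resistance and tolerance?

98000 Ω ±2%

White → 9 (first significant figure)
Grey → 8 (second significant figure)
Orange → ×10^3 multiplier
Red → ±2% tolerance
98 × 1000 = 98000 Ω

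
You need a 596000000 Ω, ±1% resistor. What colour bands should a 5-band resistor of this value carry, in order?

green, white, blue, blue, brown

596000000 Ω = 596 × 10^6.
5 → green
9 → white
6 → blue
Multiplier 10^6 → blue.
±1% tolerance → brown.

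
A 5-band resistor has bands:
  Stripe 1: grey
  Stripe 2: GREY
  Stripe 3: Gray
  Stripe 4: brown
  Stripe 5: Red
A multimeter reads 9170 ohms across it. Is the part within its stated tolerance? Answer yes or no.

Grey → 8 (first significant figure)
Grey → 8 (second significant figure)
Grey → 8 (third significant figure)
Brown → ×10 multiplier
Red → ±2% tolerance
888 × 10 = 8880 Ω
Allowed range: 8702.4 Ω to 9057.6 Ω.
9170 ohms lies outside that range.

no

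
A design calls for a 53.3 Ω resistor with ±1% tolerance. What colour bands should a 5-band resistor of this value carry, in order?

53.3 Ω = 533 × 10^-1.
5 → green
3 → orange
3 → orange
Multiplier 10^-1 → gold.
±1% tolerance → brown.

green, orange, orange, gold, brown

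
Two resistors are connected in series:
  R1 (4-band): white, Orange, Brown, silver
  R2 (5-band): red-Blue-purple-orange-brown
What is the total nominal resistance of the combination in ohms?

267930 Ω

R1: white, orange → 93; brown ×10 → 930 Ω.
R2: red, blue, violet → 267; orange ×10^3 → 267000 Ω.
Series: 930 + 267000 = 267930 Ω.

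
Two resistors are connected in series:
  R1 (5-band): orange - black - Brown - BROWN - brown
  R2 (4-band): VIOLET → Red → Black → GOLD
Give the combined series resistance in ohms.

3082 Ω

R1: orange, black, brown → 301; brown ×10 → 3010 Ω.
R2: violet, red → 72; black ×1 → 72 Ω.
Series: 3010 + 72 = 3082 Ω.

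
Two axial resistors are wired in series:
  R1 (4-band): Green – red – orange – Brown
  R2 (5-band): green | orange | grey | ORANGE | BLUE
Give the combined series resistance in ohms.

R1: green, red → 52; orange ×10^3 → 52000 Ω.
R2: green, orange, grey → 538; orange ×10^3 → 538000 Ω.
Series: 52000 + 538000 = 590000 Ω.

590000 Ω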